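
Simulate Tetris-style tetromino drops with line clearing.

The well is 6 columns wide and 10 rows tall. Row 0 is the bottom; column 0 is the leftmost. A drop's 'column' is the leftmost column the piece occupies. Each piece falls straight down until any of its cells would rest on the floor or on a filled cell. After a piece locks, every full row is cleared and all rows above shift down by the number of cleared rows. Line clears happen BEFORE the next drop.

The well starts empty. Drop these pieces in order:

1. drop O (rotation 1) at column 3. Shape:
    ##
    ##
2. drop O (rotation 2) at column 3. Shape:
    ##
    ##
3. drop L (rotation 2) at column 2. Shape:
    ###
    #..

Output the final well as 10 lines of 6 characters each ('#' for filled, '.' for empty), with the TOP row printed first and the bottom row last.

Drop 1: O rot1 at col 3 lands with bottom-row=0; cleared 0 line(s) (total 0); column heights now [0 0 0 2 2 0], max=2
Drop 2: O rot2 at col 3 lands with bottom-row=2; cleared 0 line(s) (total 0); column heights now [0 0 0 4 4 0], max=4
Drop 3: L rot2 at col 2 lands with bottom-row=3; cleared 0 line(s) (total 0); column heights now [0 0 5 5 5 0], max=5

Answer: ......
......
......
......
......
..###.
..###.
...##.
...##.
...##.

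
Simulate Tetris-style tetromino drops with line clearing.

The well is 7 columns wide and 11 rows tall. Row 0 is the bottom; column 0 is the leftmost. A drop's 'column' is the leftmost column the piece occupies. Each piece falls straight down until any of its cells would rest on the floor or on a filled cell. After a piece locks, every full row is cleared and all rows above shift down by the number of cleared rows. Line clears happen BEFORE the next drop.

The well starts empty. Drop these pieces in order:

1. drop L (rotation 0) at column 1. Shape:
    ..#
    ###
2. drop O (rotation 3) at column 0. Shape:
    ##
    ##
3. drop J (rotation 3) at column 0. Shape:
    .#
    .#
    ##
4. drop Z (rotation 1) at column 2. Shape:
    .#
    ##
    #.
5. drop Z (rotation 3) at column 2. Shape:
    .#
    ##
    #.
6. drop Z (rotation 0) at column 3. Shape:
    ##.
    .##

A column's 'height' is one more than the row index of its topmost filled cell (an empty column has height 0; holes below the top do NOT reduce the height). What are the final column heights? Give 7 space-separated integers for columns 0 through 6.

Answer: 4 6 5 7 7 6 0

Derivation:
Drop 1: L rot0 at col 1 lands with bottom-row=0; cleared 0 line(s) (total 0); column heights now [0 1 1 2 0 0 0], max=2
Drop 2: O rot3 at col 0 lands with bottom-row=1; cleared 0 line(s) (total 0); column heights now [3 3 1 2 0 0 0], max=3
Drop 3: J rot3 at col 0 lands with bottom-row=3; cleared 0 line(s) (total 0); column heights now [4 6 1 2 0 0 0], max=6
Drop 4: Z rot1 at col 2 lands with bottom-row=1; cleared 0 line(s) (total 0); column heights now [4 6 3 4 0 0 0], max=6
Drop 5: Z rot3 at col 2 lands with bottom-row=3; cleared 0 line(s) (total 0); column heights now [4 6 5 6 0 0 0], max=6
Drop 6: Z rot0 at col 3 lands with bottom-row=5; cleared 0 line(s) (total 0); column heights now [4 6 5 7 7 6 0], max=7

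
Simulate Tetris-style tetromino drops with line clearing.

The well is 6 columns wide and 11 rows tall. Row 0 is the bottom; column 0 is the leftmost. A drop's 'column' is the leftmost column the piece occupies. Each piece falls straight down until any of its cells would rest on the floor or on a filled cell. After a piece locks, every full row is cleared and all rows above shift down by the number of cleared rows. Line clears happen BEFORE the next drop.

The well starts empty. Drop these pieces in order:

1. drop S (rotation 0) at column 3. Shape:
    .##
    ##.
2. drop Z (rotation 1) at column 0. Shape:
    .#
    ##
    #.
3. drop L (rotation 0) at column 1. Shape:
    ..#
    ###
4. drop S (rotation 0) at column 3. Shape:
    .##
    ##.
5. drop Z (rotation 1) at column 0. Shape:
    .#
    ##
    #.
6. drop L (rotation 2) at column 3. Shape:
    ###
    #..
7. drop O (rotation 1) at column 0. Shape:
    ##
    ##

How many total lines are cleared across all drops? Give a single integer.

Drop 1: S rot0 at col 3 lands with bottom-row=0; cleared 0 line(s) (total 0); column heights now [0 0 0 1 2 2], max=2
Drop 2: Z rot1 at col 0 lands with bottom-row=0; cleared 0 line(s) (total 0); column heights now [2 3 0 1 2 2], max=3
Drop 3: L rot0 at col 1 lands with bottom-row=3; cleared 0 line(s) (total 0); column heights now [2 4 4 5 2 2], max=5
Drop 4: S rot0 at col 3 lands with bottom-row=5; cleared 0 line(s) (total 0); column heights now [2 4 4 6 7 7], max=7
Drop 5: Z rot1 at col 0 lands with bottom-row=3; cleared 0 line(s) (total 0); column heights now [5 6 4 6 7 7], max=7
Drop 6: L rot2 at col 3 lands with bottom-row=6; cleared 0 line(s) (total 0); column heights now [5 6 4 8 8 8], max=8
Drop 7: O rot1 at col 0 lands with bottom-row=6; cleared 0 line(s) (total 0); column heights now [8 8 4 8 8 8], max=8

Answer: 0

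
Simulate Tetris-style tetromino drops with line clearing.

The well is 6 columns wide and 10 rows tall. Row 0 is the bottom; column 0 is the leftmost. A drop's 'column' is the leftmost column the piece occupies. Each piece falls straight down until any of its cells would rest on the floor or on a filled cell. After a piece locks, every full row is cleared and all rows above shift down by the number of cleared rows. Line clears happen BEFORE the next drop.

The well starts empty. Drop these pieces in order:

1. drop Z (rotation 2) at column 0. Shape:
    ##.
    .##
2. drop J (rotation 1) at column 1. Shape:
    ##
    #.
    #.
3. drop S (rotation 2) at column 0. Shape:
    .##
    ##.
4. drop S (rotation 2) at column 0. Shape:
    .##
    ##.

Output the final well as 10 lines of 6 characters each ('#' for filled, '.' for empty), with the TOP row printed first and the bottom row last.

Answer: ......
.##...
##....
.##...
##....
.##...
.#....
.#....
##....
.##...

Derivation:
Drop 1: Z rot2 at col 0 lands with bottom-row=0; cleared 0 line(s) (total 0); column heights now [2 2 1 0 0 0], max=2
Drop 2: J rot1 at col 1 lands with bottom-row=2; cleared 0 line(s) (total 0); column heights now [2 5 5 0 0 0], max=5
Drop 3: S rot2 at col 0 lands with bottom-row=5; cleared 0 line(s) (total 0); column heights now [6 7 7 0 0 0], max=7
Drop 4: S rot2 at col 0 lands with bottom-row=7; cleared 0 line(s) (total 0); column heights now [8 9 9 0 0 0], max=9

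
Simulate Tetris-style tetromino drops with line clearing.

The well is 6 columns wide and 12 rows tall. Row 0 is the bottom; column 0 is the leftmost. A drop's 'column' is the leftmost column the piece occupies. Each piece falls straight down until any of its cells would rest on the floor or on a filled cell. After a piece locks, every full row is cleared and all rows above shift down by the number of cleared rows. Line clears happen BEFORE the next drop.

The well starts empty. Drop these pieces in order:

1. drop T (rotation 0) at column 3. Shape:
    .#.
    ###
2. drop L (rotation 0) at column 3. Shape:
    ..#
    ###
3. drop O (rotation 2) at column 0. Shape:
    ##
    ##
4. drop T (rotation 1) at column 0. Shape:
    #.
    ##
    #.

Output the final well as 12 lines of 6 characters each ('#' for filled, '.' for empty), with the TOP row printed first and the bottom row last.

Answer: ......
......
......
......
......
......
......
#.....
##...#
#..###
##..#.
##.###

Derivation:
Drop 1: T rot0 at col 3 lands with bottom-row=0; cleared 0 line(s) (total 0); column heights now [0 0 0 1 2 1], max=2
Drop 2: L rot0 at col 3 lands with bottom-row=2; cleared 0 line(s) (total 0); column heights now [0 0 0 3 3 4], max=4
Drop 3: O rot2 at col 0 lands with bottom-row=0; cleared 0 line(s) (total 0); column heights now [2 2 0 3 3 4], max=4
Drop 4: T rot1 at col 0 lands with bottom-row=2; cleared 0 line(s) (total 0); column heights now [5 4 0 3 3 4], max=5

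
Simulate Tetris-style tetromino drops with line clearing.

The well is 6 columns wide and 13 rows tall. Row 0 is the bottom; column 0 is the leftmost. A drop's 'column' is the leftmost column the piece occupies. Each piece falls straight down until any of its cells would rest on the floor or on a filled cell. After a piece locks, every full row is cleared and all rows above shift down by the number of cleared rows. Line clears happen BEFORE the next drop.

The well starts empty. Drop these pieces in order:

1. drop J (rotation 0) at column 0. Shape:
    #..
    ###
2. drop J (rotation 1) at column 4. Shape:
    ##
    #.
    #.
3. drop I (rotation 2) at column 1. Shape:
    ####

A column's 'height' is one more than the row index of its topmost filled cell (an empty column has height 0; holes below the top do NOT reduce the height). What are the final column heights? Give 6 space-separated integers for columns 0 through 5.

Answer: 2 4 4 4 4 3

Derivation:
Drop 1: J rot0 at col 0 lands with bottom-row=0; cleared 0 line(s) (total 0); column heights now [2 1 1 0 0 0], max=2
Drop 2: J rot1 at col 4 lands with bottom-row=0; cleared 0 line(s) (total 0); column heights now [2 1 1 0 3 3], max=3
Drop 3: I rot2 at col 1 lands with bottom-row=3; cleared 0 line(s) (total 0); column heights now [2 4 4 4 4 3], max=4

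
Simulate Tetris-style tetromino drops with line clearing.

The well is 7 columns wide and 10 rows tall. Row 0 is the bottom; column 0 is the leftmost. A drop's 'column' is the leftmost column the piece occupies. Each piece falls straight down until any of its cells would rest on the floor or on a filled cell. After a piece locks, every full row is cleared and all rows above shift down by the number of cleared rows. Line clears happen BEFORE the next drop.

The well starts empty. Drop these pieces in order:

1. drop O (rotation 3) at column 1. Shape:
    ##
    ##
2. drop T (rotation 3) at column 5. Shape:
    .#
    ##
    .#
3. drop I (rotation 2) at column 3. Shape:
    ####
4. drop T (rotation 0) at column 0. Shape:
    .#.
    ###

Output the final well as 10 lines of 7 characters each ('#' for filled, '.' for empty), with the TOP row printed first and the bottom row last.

Drop 1: O rot3 at col 1 lands with bottom-row=0; cleared 0 line(s) (total 0); column heights now [0 2 2 0 0 0 0], max=2
Drop 2: T rot3 at col 5 lands with bottom-row=0; cleared 0 line(s) (total 0); column heights now [0 2 2 0 0 2 3], max=3
Drop 3: I rot2 at col 3 lands with bottom-row=3; cleared 0 line(s) (total 0); column heights now [0 2 2 4 4 4 4], max=4
Drop 4: T rot0 at col 0 lands with bottom-row=2; cleared 0 line(s) (total 0); column heights now [3 4 3 4 4 4 4], max=4

Answer: .......
.......
.......
.......
.......
.......
.#.####
###...#
.##..##
.##...#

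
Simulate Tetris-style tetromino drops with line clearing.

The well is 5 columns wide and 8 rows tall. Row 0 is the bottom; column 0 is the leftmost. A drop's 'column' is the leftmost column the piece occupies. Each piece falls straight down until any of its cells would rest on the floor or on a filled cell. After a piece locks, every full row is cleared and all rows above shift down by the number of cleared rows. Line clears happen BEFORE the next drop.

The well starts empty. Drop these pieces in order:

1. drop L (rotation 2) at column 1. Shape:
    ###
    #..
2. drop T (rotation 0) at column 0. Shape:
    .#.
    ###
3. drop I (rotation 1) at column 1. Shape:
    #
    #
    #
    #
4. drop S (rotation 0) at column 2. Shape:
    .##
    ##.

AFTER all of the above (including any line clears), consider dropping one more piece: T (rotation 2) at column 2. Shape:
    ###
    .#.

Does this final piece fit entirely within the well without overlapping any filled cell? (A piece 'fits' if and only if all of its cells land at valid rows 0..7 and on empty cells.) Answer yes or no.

Drop 1: L rot2 at col 1 lands with bottom-row=0; cleared 0 line(s) (total 0); column heights now [0 2 2 2 0], max=2
Drop 2: T rot0 at col 0 lands with bottom-row=2; cleared 0 line(s) (total 0); column heights now [3 4 3 2 0], max=4
Drop 3: I rot1 at col 1 lands with bottom-row=4; cleared 0 line(s) (total 0); column heights now [3 8 3 2 0], max=8
Drop 4: S rot0 at col 2 lands with bottom-row=3; cleared 0 line(s) (total 0); column heights now [3 8 4 5 5], max=8
Test piece T rot2 at col 2 (width 3): heights before test = [3 8 4 5 5]; fits = True

Answer: yes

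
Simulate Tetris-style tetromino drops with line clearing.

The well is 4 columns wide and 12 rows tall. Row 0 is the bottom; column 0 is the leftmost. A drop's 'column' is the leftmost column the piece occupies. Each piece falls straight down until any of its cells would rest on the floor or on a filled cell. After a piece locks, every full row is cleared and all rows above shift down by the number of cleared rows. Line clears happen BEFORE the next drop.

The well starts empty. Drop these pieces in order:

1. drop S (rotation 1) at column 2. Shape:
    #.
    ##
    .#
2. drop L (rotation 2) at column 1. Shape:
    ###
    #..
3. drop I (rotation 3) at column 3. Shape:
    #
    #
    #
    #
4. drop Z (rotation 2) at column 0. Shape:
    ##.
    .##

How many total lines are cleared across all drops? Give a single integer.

Answer: 0

Derivation:
Drop 1: S rot1 at col 2 lands with bottom-row=0; cleared 0 line(s) (total 0); column heights now [0 0 3 2], max=3
Drop 2: L rot2 at col 1 lands with bottom-row=2; cleared 0 line(s) (total 0); column heights now [0 4 4 4], max=4
Drop 3: I rot3 at col 3 lands with bottom-row=4; cleared 0 line(s) (total 0); column heights now [0 4 4 8], max=8
Drop 4: Z rot2 at col 0 lands with bottom-row=4; cleared 0 line(s) (total 0); column heights now [6 6 5 8], max=8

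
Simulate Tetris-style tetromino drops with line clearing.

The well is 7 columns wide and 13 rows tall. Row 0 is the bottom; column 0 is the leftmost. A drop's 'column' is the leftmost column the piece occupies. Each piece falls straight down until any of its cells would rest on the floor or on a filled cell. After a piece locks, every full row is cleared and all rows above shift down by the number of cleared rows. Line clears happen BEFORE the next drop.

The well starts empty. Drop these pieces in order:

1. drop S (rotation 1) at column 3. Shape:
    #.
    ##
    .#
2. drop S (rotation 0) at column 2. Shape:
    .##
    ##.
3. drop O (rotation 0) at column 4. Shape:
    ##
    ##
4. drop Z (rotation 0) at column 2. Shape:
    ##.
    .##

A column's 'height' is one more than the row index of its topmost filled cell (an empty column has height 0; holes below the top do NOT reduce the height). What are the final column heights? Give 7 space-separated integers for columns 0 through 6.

Answer: 0 0 9 9 8 7 0

Derivation:
Drop 1: S rot1 at col 3 lands with bottom-row=0; cleared 0 line(s) (total 0); column heights now [0 0 0 3 2 0 0], max=3
Drop 2: S rot0 at col 2 lands with bottom-row=3; cleared 0 line(s) (total 0); column heights now [0 0 4 5 5 0 0], max=5
Drop 3: O rot0 at col 4 lands with bottom-row=5; cleared 0 line(s) (total 0); column heights now [0 0 4 5 7 7 0], max=7
Drop 4: Z rot0 at col 2 lands with bottom-row=7; cleared 0 line(s) (total 0); column heights now [0 0 9 9 8 7 0], max=9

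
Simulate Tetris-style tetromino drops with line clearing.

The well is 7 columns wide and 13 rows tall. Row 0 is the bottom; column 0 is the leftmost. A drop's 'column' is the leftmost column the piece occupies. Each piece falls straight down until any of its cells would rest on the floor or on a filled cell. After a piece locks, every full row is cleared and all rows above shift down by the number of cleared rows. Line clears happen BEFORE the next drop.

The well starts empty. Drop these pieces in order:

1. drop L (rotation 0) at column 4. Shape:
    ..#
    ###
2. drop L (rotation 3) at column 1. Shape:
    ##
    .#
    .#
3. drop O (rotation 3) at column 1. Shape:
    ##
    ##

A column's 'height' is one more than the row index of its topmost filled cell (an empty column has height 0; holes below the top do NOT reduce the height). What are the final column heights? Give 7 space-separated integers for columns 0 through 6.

Answer: 0 5 5 0 1 1 2

Derivation:
Drop 1: L rot0 at col 4 lands with bottom-row=0; cleared 0 line(s) (total 0); column heights now [0 0 0 0 1 1 2], max=2
Drop 2: L rot3 at col 1 lands with bottom-row=0; cleared 0 line(s) (total 0); column heights now [0 3 3 0 1 1 2], max=3
Drop 3: O rot3 at col 1 lands with bottom-row=3; cleared 0 line(s) (total 0); column heights now [0 5 5 0 1 1 2], max=5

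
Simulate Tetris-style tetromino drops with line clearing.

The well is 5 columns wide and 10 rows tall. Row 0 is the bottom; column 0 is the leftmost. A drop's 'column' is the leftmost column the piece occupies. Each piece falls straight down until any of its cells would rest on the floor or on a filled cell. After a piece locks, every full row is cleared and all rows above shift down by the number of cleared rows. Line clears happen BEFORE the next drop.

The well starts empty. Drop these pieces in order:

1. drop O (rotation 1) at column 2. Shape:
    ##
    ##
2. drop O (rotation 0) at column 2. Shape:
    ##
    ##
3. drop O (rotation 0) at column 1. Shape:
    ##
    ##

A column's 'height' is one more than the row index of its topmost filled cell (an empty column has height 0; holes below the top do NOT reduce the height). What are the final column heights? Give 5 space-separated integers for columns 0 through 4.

Answer: 0 6 6 4 0

Derivation:
Drop 1: O rot1 at col 2 lands with bottom-row=0; cleared 0 line(s) (total 0); column heights now [0 0 2 2 0], max=2
Drop 2: O rot0 at col 2 lands with bottom-row=2; cleared 0 line(s) (total 0); column heights now [0 0 4 4 0], max=4
Drop 3: O rot0 at col 1 lands with bottom-row=4; cleared 0 line(s) (total 0); column heights now [0 6 6 4 0], max=6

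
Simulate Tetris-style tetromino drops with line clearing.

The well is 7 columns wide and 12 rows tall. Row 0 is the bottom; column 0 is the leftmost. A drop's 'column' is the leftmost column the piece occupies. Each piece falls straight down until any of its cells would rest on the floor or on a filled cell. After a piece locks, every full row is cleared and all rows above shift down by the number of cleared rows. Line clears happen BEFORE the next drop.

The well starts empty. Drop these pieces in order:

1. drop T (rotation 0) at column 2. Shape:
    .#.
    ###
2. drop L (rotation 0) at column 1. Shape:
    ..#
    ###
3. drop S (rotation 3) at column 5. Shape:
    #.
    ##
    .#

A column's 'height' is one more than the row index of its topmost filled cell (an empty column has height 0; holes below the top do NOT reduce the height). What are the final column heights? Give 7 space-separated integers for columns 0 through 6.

Answer: 0 3 3 4 1 3 2

Derivation:
Drop 1: T rot0 at col 2 lands with bottom-row=0; cleared 0 line(s) (total 0); column heights now [0 0 1 2 1 0 0], max=2
Drop 2: L rot0 at col 1 lands with bottom-row=2; cleared 0 line(s) (total 0); column heights now [0 3 3 4 1 0 0], max=4
Drop 3: S rot3 at col 5 lands with bottom-row=0; cleared 0 line(s) (total 0); column heights now [0 3 3 4 1 3 2], max=4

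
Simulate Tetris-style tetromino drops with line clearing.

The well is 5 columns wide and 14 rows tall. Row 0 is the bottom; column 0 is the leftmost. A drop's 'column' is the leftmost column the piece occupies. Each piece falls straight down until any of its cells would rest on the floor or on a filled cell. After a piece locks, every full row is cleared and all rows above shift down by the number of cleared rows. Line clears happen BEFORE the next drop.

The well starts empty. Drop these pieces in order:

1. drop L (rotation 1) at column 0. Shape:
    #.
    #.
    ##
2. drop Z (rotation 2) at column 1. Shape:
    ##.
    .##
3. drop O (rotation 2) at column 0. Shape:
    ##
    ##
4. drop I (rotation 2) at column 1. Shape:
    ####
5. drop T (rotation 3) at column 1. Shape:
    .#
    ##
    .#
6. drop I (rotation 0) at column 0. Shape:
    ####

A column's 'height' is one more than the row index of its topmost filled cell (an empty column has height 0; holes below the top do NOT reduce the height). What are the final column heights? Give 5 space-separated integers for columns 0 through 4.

Answer: 10 10 10 10 6

Derivation:
Drop 1: L rot1 at col 0 lands with bottom-row=0; cleared 0 line(s) (total 0); column heights now [3 1 0 0 0], max=3
Drop 2: Z rot2 at col 1 lands with bottom-row=0; cleared 0 line(s) (total 0); column heights now [3 2 2 1 0], max=3
Drop 3: O rot2 at col 0 lands with bottom-row=3; cleared 0 line(s) (total 0); column heights now [5 5 2 1 0], max=5
Drop 4: I rot2 at col 1 lands with bottom-row=5; cleared 0 line(s) (total 0); column heights now [5 6 6 6 6], max=6
Drop 5: T rot3 at col 1 lands with bottom-row=6; cleared 0 line(s) (total 0); column heights now [5 8 9 6 6], max=9
Drop 6: I rot0 at col 0 lands with bottom-row=9; cleared 0 line(s) (total 0); column heights now [10 10 10 10 6], max=10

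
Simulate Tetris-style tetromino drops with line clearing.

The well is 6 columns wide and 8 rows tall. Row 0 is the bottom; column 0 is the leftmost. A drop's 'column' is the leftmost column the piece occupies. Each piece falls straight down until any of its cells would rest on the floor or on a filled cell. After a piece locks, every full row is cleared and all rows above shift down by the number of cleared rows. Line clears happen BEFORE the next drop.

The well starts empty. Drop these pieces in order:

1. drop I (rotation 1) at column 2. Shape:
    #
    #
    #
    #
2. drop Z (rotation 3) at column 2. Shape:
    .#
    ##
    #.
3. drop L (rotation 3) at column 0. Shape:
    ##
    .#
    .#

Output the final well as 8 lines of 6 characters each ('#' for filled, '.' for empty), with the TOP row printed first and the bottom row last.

Drop 1: I rot1 at col 2 lands with bottom-row=0; cleared 0 line(s) (total 0); column heights now [0 0 4 0 0 0], max=4
Drop 2: Z rot3 at col 2 lands with bottom-row=4; cleared 0 line(s) (total 0); column heights now [0 0 6 7 0 0], max=7
Drop 3: L rot3 at col 0 lands with bottom-row=0; cleared 0 line(s) (total 0); column heights now [3 3 6 7 0 0], max=7

Answer: ......
...#..
..##..
..#...
..#...
###...
.##...
.##...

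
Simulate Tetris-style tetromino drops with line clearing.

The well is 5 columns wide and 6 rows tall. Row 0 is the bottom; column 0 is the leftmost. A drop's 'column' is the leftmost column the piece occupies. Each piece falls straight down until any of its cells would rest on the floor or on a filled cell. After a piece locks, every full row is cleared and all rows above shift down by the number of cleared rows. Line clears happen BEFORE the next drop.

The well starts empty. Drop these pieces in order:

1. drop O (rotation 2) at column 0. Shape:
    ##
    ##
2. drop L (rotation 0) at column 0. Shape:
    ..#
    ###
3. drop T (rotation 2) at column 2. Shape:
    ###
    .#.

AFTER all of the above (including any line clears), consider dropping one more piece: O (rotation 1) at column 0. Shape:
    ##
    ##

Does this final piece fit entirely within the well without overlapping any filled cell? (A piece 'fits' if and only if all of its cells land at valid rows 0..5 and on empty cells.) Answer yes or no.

Drop 1: O rot2 at col 0 lands with bottom-row=0; cleared 0 line(s) (total 0); column heights now [2 2 0 0 0], max=2
Drop 2: L rot0 at col 0 lands with bottom-row=2; cleared 0 line(s) (total 0); column heights now [3 3 4 0 0], max=4
Drop 3: T rot2 at col 2 lands with bottom-row=3; cleared 0 line(s) (total 0); column heights now [3 3 5 5 5], max=5
Test piece O rot1 at col 0 (width 2): heights before test = [3 3 5 5 5]; fits = True

Answer: yes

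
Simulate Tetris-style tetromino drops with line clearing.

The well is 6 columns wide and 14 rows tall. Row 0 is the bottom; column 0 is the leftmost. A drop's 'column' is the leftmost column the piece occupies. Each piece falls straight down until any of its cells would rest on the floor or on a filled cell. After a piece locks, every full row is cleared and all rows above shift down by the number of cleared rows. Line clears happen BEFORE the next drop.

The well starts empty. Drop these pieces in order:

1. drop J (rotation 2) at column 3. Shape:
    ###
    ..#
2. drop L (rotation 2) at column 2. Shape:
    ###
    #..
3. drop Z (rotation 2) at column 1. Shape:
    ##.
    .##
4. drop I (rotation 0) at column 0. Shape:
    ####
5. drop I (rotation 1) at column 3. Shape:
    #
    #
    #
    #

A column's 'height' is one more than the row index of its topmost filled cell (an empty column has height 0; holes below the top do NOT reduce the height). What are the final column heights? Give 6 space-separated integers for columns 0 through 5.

Drop 1: J rot2 at col 3 lands with bottom-row=0; cleared 0 line(s) (total 0); column heights now [0 0 0 2 2 2], max=2
Drop 2: L rot2 at col 2 lands with bottom-row=1; cleared 0 line(s) (total 0); column heights now [0 0 3 3 3 2], max=3
Drop 3: Z rot2 at col 1 lands with bottom-row=3; cleared 0 line(s) (total 0); column heights now [0 5 5 4 3 2], max=5
Drop 4: I rot0 at col 0 lands with bottom-row=5; cleared 0 line(s) (total 0); column heights now [6 6 6 6 3 2], max=6
Drop 5: I rot1 at col 3 lands with bottom-row=6; cleared 0 line(s) (total 0); column heights now [6 6 6 10 3 2], max=10

Answer: 6 6 6 10 3 2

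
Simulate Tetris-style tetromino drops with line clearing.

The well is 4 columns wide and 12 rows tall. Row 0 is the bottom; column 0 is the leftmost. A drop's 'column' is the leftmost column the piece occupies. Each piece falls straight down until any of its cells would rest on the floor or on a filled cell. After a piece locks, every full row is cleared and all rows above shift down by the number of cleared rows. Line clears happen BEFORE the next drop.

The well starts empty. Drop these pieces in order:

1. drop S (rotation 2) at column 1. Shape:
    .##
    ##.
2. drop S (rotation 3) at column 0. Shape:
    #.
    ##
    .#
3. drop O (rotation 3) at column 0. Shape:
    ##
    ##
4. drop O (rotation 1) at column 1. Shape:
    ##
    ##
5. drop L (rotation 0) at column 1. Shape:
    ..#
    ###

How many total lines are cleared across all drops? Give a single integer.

Answer: 0

Derivation:
Drop 1: S rot2 at col 1 lands with bottom-row=0; cleared 0 line(s) (total 0); column heights now [0 1 2 2], max=2
Drop 2: S rot3 at col 0 lands with bottom-row=1; cleared 0 line(s) (total 0); column heights now [4 3 2 2], max=4
Drop 3: O rot3 at col 0 lands with bottom-row=4; cleared 0 line(s) (total 0); column heights now [6 6 2 2], max=6
Drop 4: O rot1 at col 1 lands with bottom-row=6; cleared 0 line(s) (total 0); column heights now [6 8 8 2], max=8
Drop 5: L rot0 at col 1 lands with bottom-row=8; cleared 0 line(s) (total 0); column heights now [6 9 9 10], max=10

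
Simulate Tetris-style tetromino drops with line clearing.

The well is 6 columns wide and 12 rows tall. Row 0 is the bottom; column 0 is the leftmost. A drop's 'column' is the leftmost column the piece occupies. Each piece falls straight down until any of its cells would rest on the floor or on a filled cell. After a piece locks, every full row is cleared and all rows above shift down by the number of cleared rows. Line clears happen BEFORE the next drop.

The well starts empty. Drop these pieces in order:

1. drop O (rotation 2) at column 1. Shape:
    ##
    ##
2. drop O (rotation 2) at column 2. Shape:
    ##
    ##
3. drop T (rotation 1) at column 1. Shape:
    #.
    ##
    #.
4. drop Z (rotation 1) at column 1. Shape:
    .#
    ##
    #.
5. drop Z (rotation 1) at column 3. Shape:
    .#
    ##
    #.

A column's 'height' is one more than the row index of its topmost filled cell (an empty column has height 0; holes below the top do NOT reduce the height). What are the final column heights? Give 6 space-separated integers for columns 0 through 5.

Drop 1: O rot2 at col 1 lands with bottom-row=0; cleared 0 line(s) (total 0); column heights now [0 2 2 0 0 0], max=2
Drop 2: O rot2 at col 2 lands with bottom-row=2; cleared 0 line(s) (total 0); column heights now [0 2 4 4 0 0], max=4
Drop 3: T rot1 at col 1 lands with bottom-row=3; cleared 0 line(s) (total 0); column heights now [0 6 5 4 0 0], max=6
Drop 4: Z rot1 at col 1 lands with bottom-row=6; cleared 0 line(s) (total 0); column heights now [0 8 9 4 0 0], max=9
Drop 5: Z rot1 at col 3 lands with bottom-row=4; cleared 0 line(s) (total 0); column heights now [0 8 9 6 7 0], max=9

Answer: 0 8 9 6 7 0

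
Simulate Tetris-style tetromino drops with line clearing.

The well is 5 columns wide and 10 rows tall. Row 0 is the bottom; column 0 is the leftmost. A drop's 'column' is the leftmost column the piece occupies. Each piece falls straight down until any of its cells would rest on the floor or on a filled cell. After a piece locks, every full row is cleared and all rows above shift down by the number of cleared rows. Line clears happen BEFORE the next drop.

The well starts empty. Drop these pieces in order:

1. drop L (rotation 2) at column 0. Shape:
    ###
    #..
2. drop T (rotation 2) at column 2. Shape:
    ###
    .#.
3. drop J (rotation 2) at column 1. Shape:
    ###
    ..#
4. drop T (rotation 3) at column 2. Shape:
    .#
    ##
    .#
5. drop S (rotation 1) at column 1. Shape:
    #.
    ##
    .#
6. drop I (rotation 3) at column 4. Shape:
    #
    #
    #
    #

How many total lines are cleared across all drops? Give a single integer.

Drop 1: L rot2 at col 0 lands with bottom-row=0; cleared 0 line(s) (total 0); column heights now [2 2 2 0 0], max=2
Drop 2: T rot2 at col 2 lands with bottom-row=1; cleared 0 line(s) (total 0); column heights now [2 2 3 3 3], max=3
Drop 3: J rot2 at col 1 lands with bottom-row=3; cleared 0 line(s) (total 0); column heights now [2 5 5 5 3], max=5
Drop 4: T rot3 at col 2 lands with bottom-row=5; cleared 0 line(s) (total 0); column heights now [2 5 7 8 3], max=8
Drop 5: S rot1 at col 1 lands with bottom-row=7; cleared 0 line(s) (total 0); column heights now [2 10 9 8 3], max=10
Drop 6: I rot3 at col 4 lands with bottom-row=3; cleared 0 line(s) (total 0); column heights now [2 10 9 8 7], max=10

Answer: 0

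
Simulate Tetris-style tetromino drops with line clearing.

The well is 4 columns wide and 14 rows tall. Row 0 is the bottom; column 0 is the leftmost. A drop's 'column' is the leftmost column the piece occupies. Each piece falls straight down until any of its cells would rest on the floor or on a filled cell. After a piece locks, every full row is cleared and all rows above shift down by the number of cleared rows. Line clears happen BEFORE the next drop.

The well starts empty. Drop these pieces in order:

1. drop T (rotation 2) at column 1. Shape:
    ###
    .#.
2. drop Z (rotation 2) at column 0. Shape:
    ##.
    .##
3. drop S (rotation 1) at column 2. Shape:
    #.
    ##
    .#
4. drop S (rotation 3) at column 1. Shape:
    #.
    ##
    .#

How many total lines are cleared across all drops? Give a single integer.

Answer: 1

Derivation:
Drop 1: T rot2 at col 1 lands with bottom-row=0; cleared 0 line(s) (total 0); column heights now [0 2 2 2], max=2
Drop 2: Z rot2 at col 0 lands with bottom-row=2; cleared 0 line(s) (total 0); column heights now [4 4 3 2], max=4
Drop 3: S rot1 at col 2 lands with bottom-row=2; cleared 1 line(s) (total 1); column heights now [0 3 4 3], max=4
Drop 4: S rot3 at col 1 lands with bottom-row=4; cleared 0 line(s) (total 1); column heights now [0 7 6 3], max=7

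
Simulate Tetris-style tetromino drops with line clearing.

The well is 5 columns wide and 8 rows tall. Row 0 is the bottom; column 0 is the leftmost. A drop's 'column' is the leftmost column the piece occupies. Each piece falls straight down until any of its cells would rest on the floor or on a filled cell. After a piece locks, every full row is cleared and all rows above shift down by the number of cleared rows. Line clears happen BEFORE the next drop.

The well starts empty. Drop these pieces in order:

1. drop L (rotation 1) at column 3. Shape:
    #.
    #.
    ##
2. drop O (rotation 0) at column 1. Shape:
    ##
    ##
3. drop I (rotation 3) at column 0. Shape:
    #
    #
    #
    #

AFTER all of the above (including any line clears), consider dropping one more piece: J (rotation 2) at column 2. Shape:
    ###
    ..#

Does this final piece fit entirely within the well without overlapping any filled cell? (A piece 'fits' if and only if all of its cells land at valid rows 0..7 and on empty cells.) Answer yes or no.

Answer: yes

Derivation:
Drop 1: L rot1 at col 3 lands with bottom-row=0; cleared 0 line(s) (total 0); column heights now [0 0 0 3 1], max=3
Drop 2: O rot0 at col 1 lands with bottom-row=0; cleared 0 line(s) (total 0); column heights now [0 2 2 3 1], max=3
Drop 3: I rot3 at col 0 lands with bottom-row=0; cleared 1 line(s) (total 1); column heights now [3 1 1 2 0], max=3
Test piece J rot2 at col 2 (width 3): heights before test = [3 1 1 2 0]; fits = True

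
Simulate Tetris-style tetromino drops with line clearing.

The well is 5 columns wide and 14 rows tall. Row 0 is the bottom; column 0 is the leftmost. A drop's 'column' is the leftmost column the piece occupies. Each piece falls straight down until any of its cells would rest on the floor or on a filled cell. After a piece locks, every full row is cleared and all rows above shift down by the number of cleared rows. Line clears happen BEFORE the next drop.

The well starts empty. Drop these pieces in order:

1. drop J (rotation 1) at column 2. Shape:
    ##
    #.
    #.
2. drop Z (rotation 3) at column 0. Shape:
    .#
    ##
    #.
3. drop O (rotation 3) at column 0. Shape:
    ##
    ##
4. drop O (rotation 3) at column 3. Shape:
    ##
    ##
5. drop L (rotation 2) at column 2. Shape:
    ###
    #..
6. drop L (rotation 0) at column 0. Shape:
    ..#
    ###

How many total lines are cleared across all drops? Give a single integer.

Answer: 1

Derivation:
Drop 1: J rot1 at col 2 lands with bottom-row=0; cleared 0 line(s) (total 0); column heights now [0 0 3 3 0], max=3
Drop 2: Z rot3 at col 0 lands with bottom-row=0; cleared 0 line(s) (total 0); column heights now [2 3 3 3 0], max=3
Drop 3: O rot3 at col 0 lands with bottom-row=3; cleared 0 line(s) (total 0); column heights now [5 5 3 3 0], max=5
Drop 4: O rot3 at col 3 lands with bottom-row=3; cleared 0 line(s) (total 0); column heights now [5 5 3 5 5], max=5
Drop 5: L rot2 at col 2 lands with bottom-row=4; cleared 1 line(s) (total 1); column heights now [4 4 5 5 5], max=5
Drop 6: L rot0 at col 0 lands with bottom-row=5; cleared 0 line(s) (total 1); column heights now [6 6 7 5 5], max=7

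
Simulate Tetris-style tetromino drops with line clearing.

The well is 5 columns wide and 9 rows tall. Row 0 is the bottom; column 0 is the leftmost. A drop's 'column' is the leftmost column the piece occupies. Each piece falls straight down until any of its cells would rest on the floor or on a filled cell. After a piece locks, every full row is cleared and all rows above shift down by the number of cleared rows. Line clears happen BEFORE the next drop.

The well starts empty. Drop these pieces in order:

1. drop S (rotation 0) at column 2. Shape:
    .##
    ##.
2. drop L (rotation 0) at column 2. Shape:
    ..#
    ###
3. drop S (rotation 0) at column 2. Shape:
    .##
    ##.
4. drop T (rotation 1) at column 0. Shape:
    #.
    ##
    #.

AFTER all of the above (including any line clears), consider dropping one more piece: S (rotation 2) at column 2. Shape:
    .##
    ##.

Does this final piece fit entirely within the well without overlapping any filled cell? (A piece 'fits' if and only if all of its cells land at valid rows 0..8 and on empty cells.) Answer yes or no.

Drop 1: S rot0 at col 2 lands with bottom-row=0; cleared 0 line(s) (total 0); column heights now [0 0 1 2 2], max=2
Drop 2: L rot0 at col 2 lands with bottom-row=2; cleared 0 line(s) (total 0); column heights now [0 0 3 3 4], max=4
Drop 3: S rot0 at col 2 lands with bottom-row=3; cleared 0 line(s) (total 0); column heights now [0 0 4 5 5], max=5
Drop 4: T rot1 at col 0 lands with bottom-row=0; cleared 0 line(s) (total 0); column heights now [3 2 4 5 5], max=5
Test piece S rot2 at col 2 (width 3): heights before test = [3 2 4 5 5]; fits = True

Answer: yes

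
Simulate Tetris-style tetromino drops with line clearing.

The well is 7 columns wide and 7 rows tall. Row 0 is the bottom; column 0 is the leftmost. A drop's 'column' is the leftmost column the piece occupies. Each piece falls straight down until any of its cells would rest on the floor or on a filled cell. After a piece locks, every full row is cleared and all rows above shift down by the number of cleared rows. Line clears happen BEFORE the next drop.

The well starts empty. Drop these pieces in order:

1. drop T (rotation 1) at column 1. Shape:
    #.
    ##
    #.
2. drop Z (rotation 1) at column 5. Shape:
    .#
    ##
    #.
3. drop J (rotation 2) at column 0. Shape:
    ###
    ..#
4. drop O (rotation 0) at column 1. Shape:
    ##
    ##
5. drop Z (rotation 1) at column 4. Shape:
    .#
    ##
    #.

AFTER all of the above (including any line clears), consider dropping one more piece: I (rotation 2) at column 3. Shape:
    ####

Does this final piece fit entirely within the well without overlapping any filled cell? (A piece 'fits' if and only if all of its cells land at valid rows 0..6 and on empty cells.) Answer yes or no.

Drop 1: T rot1 at col 1 lands with bottom-row=0; cleared 0 line(s) (total 0); column heights now [0 3 2 0 0 0 0], max=3
Drop 2: Z rot1 at col 5 lands with bottom-row=0; cleared 0 line(s) (total 0); column heights now [0 3 2 0 0 2 3], max=3
Drop 3: J rot2 at col 0 lands with bottom-row=2; cleared 0 line(s) (total 0); column heights now [4 4 4 0 0 2 3], max=4
Drop 4: O rot0 at col 1 lands with bottom-row=4; cleared 0 line(s) (total 0); column heights now [4 6 6 0 0 2 3], max=6
Drop 5: Z rot1 at col 4 lands with bottom-row=1; cleared 0 line(s) (total 0); column heights now [4 6 6 0 3 4 3], max=6
Test piece I rot2 at col 3 (width 4): heights before test = [4 6 6 0 3 4 3]; fits = True

Answer: yes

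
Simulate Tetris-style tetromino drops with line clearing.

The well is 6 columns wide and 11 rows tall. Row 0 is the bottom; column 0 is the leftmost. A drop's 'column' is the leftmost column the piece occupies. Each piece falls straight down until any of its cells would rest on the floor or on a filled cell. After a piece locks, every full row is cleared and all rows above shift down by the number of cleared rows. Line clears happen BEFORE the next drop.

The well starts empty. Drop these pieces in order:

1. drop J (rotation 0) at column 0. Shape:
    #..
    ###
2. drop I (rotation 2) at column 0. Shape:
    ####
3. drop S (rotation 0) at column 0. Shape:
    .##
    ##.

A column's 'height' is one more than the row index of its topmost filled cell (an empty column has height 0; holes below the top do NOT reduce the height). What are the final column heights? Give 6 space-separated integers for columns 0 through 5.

Drop 1: J rot0 at col 0 lands with bottom-row=0; cleared 0 line(s) (total 0); column heights now [2 1 1 0 0 0], max=2
Drop 2: I rot2 at col 0 lands with bottom-row=2; cleared 0 line(s) (total 0); column heights now [3 3 3 3 0 0], max=3
Drop 3: S rot0 at col 0 lands with bottom-row=3; cleared 0 line(s) (total 0); column heights now [4 5 5 3 0 0], max=5

Answer: 4 5 5 3 0 0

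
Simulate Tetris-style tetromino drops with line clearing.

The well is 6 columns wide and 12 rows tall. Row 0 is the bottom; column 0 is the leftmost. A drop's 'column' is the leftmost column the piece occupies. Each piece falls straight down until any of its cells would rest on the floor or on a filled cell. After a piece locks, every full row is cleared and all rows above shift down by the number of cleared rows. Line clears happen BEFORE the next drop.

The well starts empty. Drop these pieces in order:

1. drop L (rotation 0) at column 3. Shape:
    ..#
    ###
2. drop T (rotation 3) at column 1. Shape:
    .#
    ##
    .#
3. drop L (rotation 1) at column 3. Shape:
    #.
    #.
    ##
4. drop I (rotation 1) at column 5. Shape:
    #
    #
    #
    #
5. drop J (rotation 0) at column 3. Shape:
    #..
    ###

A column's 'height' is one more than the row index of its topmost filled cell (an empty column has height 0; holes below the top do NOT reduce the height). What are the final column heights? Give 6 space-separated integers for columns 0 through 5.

Answer: 0 2 3 8 7 7

Derivation:
Drop 1: L rot0 at col 3 lands with bottom-row=0; cleared 0 line(s) (total 0); column heights now [0 0 0 1 1 2], max=2
Drop 2: T rot3 at col 1 lands with bottom-row=0; cleared 0 line(s) (total 0); column heights now [0 2 3 1 1 2], max=3
Drop 3: L rot1 at col 3 lands with bottom-row=1; cleared 0 line(s) (total 0); column heights now [0 2 3 4 2 2], max=4
Drop 4: I rot1 at col 5 lands with bottom-row=2; cleared 0 line(s) (total 0); column heights now [0 2 3 4 2 6], max=6
Drop 5: J rot0 at col 3 lands with bottom-row=6; cleared 0 line(s) (total 0); column heights now [0 2 3 8 7 7], max=8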